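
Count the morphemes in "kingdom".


Word: "kingdom"
Morphemes: king + -dom
Each morpheme carries meaning
= 2 morphemes


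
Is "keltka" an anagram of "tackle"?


Word 1: "tackle" → sorted: aceklt
Word 2: "keltka" → sorted: aekklt
Same letters? aceklt != aekklt
Anagram = No


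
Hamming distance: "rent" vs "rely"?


Comparing character by character (same length = 4):
  Pos 0: 'r' vs 'r' =
  Pos 1: 'e' vs 'e' =
  Pos 2: 'n' vs 'l' !=
  Pos 3: 't' vs 'y' !=
Hamming distance = 2


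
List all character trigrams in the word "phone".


Word: "phone" (length 5)
Number of trigrams = 5 - 3 + 1 = 3
  Position 0: "pho"
  Position 1: "hon"
  Position 2: "one"
Trigrams = "pho", "hon", "one"


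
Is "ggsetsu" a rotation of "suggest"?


Word: "suggest", Candidate: "ggsetsu"
Method: check if candidate is substring of word+word
"suggestsuggest" contains "ggsetsu"? No
Is rotation = No


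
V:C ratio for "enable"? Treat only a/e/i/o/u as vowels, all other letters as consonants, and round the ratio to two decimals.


Word: "enable"
Vowels (a,e,i,o,u): 3
Consonants: 3
Ratio = 3/3
= 1.00


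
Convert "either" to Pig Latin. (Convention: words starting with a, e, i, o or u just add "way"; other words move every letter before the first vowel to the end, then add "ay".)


Word: "either"
Starts with vowel → add 'way'
Pig Latin = "eitherway"


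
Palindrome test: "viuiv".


Word: "viuiv"
Reversed: "viuiv"
Forward == Backward? viuiv == viuiv
Palindrome = Yes


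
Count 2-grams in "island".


Word: "island" (length 6)
Number of 2-grams = length - 2 + 1 = 6 - 2 + 1
= 5


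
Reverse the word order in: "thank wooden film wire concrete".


Original: "thank wooden film wire concrete"
Words (1..n): thank | wooden | film | wire | concrete
Reversed (n..1): concrete | wire | film | wooden | thank
Result = "concrete wire film wooden thank"


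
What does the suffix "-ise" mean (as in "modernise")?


Suffix: -ise
Example: modernise (modern + -ise)
Meaning = to make


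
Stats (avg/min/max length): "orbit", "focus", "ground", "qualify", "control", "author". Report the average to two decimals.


Lengths: "orbit"=5, "focus"=5, "ground"=6, "qualify"=7, "control"=7, "author"=6
Sum = 36, Count = 6
Average = 36/6 = 6.00
= avg=6.00, min=5, max=7


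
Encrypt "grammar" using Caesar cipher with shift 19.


Word: "grammar"
Shift: 19
Each letter → (letter + shift) mod 26:
  'g' (6) + 19 = 25 → 'z'
  'r' (17) + 19 = 10 → 'k'
  'a' (0) + 19 = 19 → 't'
  'm' (12) + 19 = 5 → 'f'
  'm' (12) + 19 = 5 → 'f'
  'a' (0) + 19 = 19 → 't'
  'r' (17) + 19 = 10 → 'k'
Result = "zktfftk"


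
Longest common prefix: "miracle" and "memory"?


Word 1: "miracle"
Word 2: "memory"
Comparing from start:
  Pos 0: 'm' == 'm'
  Pos 1: 'i' != 'e' (stop)
LCP = "m" (length 1)


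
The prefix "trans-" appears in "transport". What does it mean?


Prefix: trans-
Example: transport (trans- + port)
Meaning = across


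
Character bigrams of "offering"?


Word: "offering" (length 8)
Number of bigrams = 8 - 2 + 1 = 7
  Position 0: "of"
  Position 1: "ff"
  Position 2: "fe"
  Position 3: "er"
  Position 4: "ri"
  Position 5: "in"
  Position 6: "ng"
Bigrams = "of", "ff", "fe", "er", "ri", "in", "ng"


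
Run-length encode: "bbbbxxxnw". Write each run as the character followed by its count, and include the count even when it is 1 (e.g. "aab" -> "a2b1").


String: "bbbbxxxnw"
Scanning for consecutive runs:
  'b' x 4
  'x' x 3
  'n' x 1
  'w' x 1
RLE = "b4x3n1w1"


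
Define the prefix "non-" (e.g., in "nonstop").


Prefix: non-
As in: nonstop -> non- + stop
Meaning = not


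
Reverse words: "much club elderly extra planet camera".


Original: "much club elderly extra planet camera"
Words (1..n): much | club | elderly | extra | planet | camera
Reversed (n..1): camera | planet | extra | elderly | club | much
Result = "camera planet extra elderly club much"


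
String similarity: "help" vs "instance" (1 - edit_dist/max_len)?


Word 1: "help" (length 4)
Word 2: "instance" (length 8)
One optimal edit sequence:
  1. insert 'i'  (+1)
  2. insert 'n'  (+1)
  3. insert 's'  (+1)
  4. insert 't'  (+1)
  5. substitute 'h' -> 'a'  (+1)
  6. substitute 'e' -> 'n'  (+1)
  7. substitute 'l' -> 'c'  (+1)
  8. substitute 'p' -> 'e'  (+1)
Edit distance = 8
Max length = max(4, 8) = 8
Similarity = 1 - 8/8
= 0.0000


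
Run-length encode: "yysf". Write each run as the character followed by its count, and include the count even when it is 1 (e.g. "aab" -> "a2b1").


String: "yysf"
Scanning for consecutive runs:
  'y' x 2
  's' x 1
  'f' x 1
RLE = "y2s1f1"


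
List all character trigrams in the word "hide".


Word: "hide" (length 4)
Number of trigrams = 4 - 3 + 1 = 2
  Position 0: "hid"
  Position 1: "ide"
Trigrams = "hid", "ide"


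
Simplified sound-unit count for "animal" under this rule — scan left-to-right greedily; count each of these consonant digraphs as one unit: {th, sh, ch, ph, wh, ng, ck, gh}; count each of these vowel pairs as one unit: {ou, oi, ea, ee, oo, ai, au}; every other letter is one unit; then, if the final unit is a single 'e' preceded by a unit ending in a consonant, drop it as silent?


Word: "animal" (6 letters)
Left-to-right scan:
  1. 'a' (letter)
  2. 'n' (letter)
  3. 'i' (letter)
  4. 'm' (letter)
  5. 'a' (letter)
  6. 'l' (letter)
Units from scan: 6
Sound units = 6 units


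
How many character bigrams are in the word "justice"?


Word: "justice" (length 7)
Number of 2-grams = length - 2 + 1 = 7 - 2 + 1
= 6


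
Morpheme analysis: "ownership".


Word: "ownership"
Morphemes: own | -er | -ship
Each morpheme carries meaning
= 3 morphemes


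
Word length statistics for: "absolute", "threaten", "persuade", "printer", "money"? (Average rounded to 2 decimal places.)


Lengths: "absolute"=8, "threaten"=8, "persuade"=8, "printer"=7, "money"=5
Sum = 36, Count = 5
Average = 36/5 = 7.20
= avg=7.20, min=5, max=8


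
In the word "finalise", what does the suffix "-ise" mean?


Suffix: -ise
Example: finalise = final + -ise
Meaning = to make


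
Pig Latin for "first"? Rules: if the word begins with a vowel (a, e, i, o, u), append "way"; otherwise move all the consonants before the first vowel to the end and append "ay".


Word: "first"
Starts with consonant(s) → move to end, add 'ay'
Consonant cluster: "f"
Pig Latin = "irstfay"


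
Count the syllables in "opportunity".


Word: "opportunity"
Syllable breakdown: op · por · tu · ni · ty
Counting: 5 parts
= 5 syllables


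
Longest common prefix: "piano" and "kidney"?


Word 1: "piano"
Word 2: "kidney"
Comparing from start:
  Pos 0: 'p' != 'k' (stop)
LCP = "" (length 0)


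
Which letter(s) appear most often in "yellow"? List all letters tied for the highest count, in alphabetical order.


Word: "yellow"
Letter counts:
  'e': 1
  'l': 2
  'o': 1
  'w': 1
  'y': 1
Maximum count = 2
Most frequent = 'l' (2 times each)


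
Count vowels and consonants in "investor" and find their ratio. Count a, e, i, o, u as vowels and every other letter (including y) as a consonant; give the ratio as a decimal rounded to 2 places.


Word: "investor"
Vowels (a,e,i,o,u): 3
Consonants: 5
Ratio = 3/5
= 0.60


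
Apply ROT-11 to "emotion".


Word: "emotion"
Shift: 11
Each letter → (letter + shift) mod 26:
  'e' (4) + 11 = 15 → 'p'
  'm' (12) + 11 = 23 → 'x'
  'o' (14) + 11 = 25 → 'z'
  't' (19) + 11 = 4 → 'e'
  'i' (8) + 11 = 19 → 't'
  'o' (14) + 11 = 25 → 'z'
  'n' (13) + 11 = 24 → 'y'
Result = "pxzetzy"


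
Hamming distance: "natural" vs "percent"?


Comparing character by character (same length = 7):
  Pos 0: 'n' vs 'p' !=
  Pos 1: 'a' vs 'e' !=
  Pos 2: 't' vs 'r' !=
  Pos 3: 'u' vs 'c' !=
  Pos 4: 'r' vs 'e' !=
  Pos 5: 'a' vs 'n' !=
  Pos 6: 'l' vs 't' !=
Hamming distance = 7


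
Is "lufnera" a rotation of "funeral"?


Word: "funeral", Candidate: "lufnera"
Method: check if candidate is substring of word+word
"funeralfuneral" contains "lufnera"? No
Is rotation = No


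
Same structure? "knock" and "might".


Pattern of "knock": [0, 1, 2, 3, 0]
Pattern of "might": [0, 1, 2, 3, 4]
Patterns do not match
Same pattern = No


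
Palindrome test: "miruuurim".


Word: "miruuurim"
Reversed: "miruuurim"
Forward == Backward? miruuurim == miruuurim
Palindrome = Yes


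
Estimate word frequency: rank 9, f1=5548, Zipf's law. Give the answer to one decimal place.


Zipf's law: f(r) = f(1) / r
f(1) = 5548
f(9) = 5548 / 9
= 616.4 occurrences


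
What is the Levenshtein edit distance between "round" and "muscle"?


Word 1: "round" (length 5)
Word 2: "muscle" (length 6)
One optimal edit sequence (insert/delete/substitute each cost 1):
  1. insert 'm'  (+1)
  2. substitute 'r' -> 'u'  (+1)
  3. substitute 'o' -> 's'  (+1)
  4. substitute 'u' -> 'c'  (+1)
  5. substitute 'n' -> 'l'  (+1)
  6. substitute 'd' -> 'e'  (+1)
Total edit operations: 6
Edit distance = 6


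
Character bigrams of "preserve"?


Word: "preserve" (length 8)
Number of bigrams = 8 - 2 + 1 = 7
  Position 0: "pr"
  Position 1: "re"
  Position 2: "es"
  Position 3: "se"
  Position 4: "er"
  Position 5: "rv"
  Position 6: "ve"
Bigrams = "pr", "re", "es", "se", "er", "rv", "ve"


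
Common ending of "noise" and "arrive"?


Word 1: "noise"
Word 2: "arrive"
Comparing from end:
  Pos -1: 'e' == 'e'
  Pos -2: 's' != 'v' (stop)
LCS = "e" (length 1)


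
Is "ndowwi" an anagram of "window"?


Word 1: "window" → sorted: dinoww
Word 2: "ndowwi" → sorted: dinoww
Same letters? dinoww == dinoww
Anagram = Yes


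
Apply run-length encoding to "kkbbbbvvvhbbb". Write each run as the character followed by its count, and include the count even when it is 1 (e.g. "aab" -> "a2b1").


String: "kkbbbbvvvhbbb"
Scanning for consecutive runs:
  'k' x 2
  'b' x 4
  'v' x 3
  'h' x 1
  'b' x 3
RLE = "k2b4v3h1b3"


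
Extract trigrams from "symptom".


Word: "symptom" (length 7)
Number of trigrams = 7 - 3 + 1 = 5
  Position 0: "sym"
  Position 1: "ymp"
  Position 2: "mpt"
  Position 3: "pto"
  Position 4: "tom"
Trigrams = "sym", "ymp", "mpt", "pto", "tom"


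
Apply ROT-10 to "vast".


Word: "vast"
Shift: 10
Each letter → (letter + shift) mod 26:
  'v' (21) + 10 = 5 → 'f'
  'a' (0) + 10 = 10 → 'k'
  's' (18) + 10 = 2 → 'c'
  't' (19) + 10 = 3 → 'd'
Result = "fkcd"


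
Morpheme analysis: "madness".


Word: "madness"
Morphemes: mad / -ness
Each morpheme carries meaning
= 2 morphemes


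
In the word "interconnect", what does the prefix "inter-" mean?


Prefix: inter-
As in: interconnect -> inter- + connect
Meaning = between


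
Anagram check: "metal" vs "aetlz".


Word 1: "metal" → sorted: aelmt
Word 2: "aetlz" → sorted: aeltz
Same letters? aelmt != aeltz
Anagram = No


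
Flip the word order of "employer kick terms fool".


Original: "employer kick terms fool"
Words (1..n): employer | kick | terms | fool
Reversed (n..1): fool | terms | kick | employer
Result = "fool terms kick employer"


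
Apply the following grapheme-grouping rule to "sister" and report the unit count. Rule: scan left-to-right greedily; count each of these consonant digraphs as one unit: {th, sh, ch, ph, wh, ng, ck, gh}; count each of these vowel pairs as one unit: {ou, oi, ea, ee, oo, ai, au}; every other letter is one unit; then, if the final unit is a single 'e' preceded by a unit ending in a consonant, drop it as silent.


Word: "sister" (6 letters)
Left-to-right scan:
  1. 's' (letter)
  2. 'i' (letter)
  3. 's' (letter)
  4. 't' (letter)
  5. 'e' (letter)
  6. 'r' (letter)
Units from scan: 6
Sound units = 6 units


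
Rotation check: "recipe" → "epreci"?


Word: "recipe", Candidate: "epreci"
Method: check if candidate is substring of word+word
"reciperecipe" contains "epreci"? No
Is rotation = No


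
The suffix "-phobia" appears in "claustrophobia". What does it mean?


Suffix: -phobia
Example: claustrophobia = claustro- + -phobia
Meaning = fear of


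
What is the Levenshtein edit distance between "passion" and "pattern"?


Word 1: "passion" (length 7)
Word 2: "pattern" (length 7)
One optimal edit sequence (insert/delete/substitute each cost 1):
  1. keep 'p'
  2. keep 'a'
  3. substitute 's' -> 't'  (+1)
  4. substitute 's' -> 't'  (+1)
  5. substitute 'i' -> 'e'  (+1)
  6. substitute 'o' -> 'r'  (+1)
  7. keep 'n'
Total edit operations: 4
Edit distance = 4


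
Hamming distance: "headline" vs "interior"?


Comparing character by character (same length = 8):
  Pos 0: 'h' vs 'i' !=
  Pos 1: 'e' vs 'n' !=
  Pos 2: 'a' vs 't' !=
  Pos 3: 'd' vs 'e' !=
  Pos 4: 'l' vs 'r' !=
  Pos 5: 'i' vs 'i' =
  Pos 6: 'n' vs 'o' !=
  Pos 7: 'e' vs 'r' !=
Hamming distance = 7


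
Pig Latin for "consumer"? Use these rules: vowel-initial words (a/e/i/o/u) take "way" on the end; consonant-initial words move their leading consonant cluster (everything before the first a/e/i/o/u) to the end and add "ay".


Word: "consumer"
Starts with consonant(s) → move to end, add 'ay'
Consonant cluster: "c"
Pig Latin = "onsumercay"


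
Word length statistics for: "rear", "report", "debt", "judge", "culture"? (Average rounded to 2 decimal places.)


Lengths: "rear"=4, "report"=6, "debt"=4, "judge"=5, "culture"=7
Sum = 26, Count = 5
Average = 26/5 = 5.20
= avg=5.20, min=4, max=7


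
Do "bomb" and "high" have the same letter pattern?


Pattern of "bomb": [0, 1, 2, 0]
Pattern of "high": [0, 1, 2, 0]
Patterns match
Same pattern = Yes


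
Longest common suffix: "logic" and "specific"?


Word 1: "logic"
Word 2: "specific"
Comparing from end:
  Pos -1: 'c' == 'c'
  Pos -2: 'i' == 'i'
  Pos -3: 'g' != 'f' (stop)
LCS = "ic" (length 2)


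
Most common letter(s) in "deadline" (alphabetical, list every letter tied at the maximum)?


Word: "deadline"
Letter counts:
  'a': 1
  'd': 2
  'e': 2
  'i': 1
  'l': 1
  'n': 1
Maximum count = 2
Most frequent = 'd', 'e' (2 times each)


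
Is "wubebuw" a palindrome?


Word: "wubebuw"
Reversed: "wubebuw"
Forward == Backward? wubebuw == wubebuw
Palindrome = Yes


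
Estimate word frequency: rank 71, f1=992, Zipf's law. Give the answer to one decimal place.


Zipf's law: f(r) = f(1) / r
f(1) = 992
f(71) = 992 / 71
= 14.0 occurrences


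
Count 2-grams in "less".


Word: "less" (length 4)
Number of 2-grams = length - 2 + 1 = 4 - 2 + 1
= 3


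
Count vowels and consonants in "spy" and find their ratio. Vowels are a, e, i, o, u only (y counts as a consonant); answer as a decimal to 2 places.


Word: "spy"
Vowels (a,e,i,o,u): 0
Consonants: 3
Ratio = 0/3
= 0.00


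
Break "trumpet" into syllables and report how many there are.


Word: "trumpet"
Syllable breakdown: trum / pet
Counting: 2 parts
= 2 syllables


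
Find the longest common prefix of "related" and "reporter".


Word 1: "related"
Word 2: "reporter"
Comparing from start:
  Pos 0: 'r' == 'r'
  Pos 1: 'e' == 'e'
  Pos 2: 'l' != 'p' (stop)
LCP = "re" (length 2)


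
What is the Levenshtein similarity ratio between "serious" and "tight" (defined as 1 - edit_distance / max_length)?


Word 1: "serious" (length 7)
Word 2: "tight" (length 5)
One optimal edit sequence:
  1. delete 's'  (+1)
  2. delete 'e'  (+1)
  3. substitute 'r' -> 't'  (+1)
  4. keep 'i'
  5. substitute 'o' -> 'g'  (+1)
  6. substitute 'u' -> 'h'  (+1)
  7. substitute 's' -> 't'  (+1)
Edit distance = 6
Max length = max(7, 5) = 7
Similarity = 1 - 6/7
= 0.1429


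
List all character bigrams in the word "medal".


Word: "medal" (length 5)
Number of bigrams = 5 - 2 + 1 = 4
  Position 0: "me"
  Position 1: "ed"
  Position 2: "da"
  Position 3: "al"
Bigrams = "me", "ed", "da", "al"


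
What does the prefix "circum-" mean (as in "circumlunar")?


Prefix: circum-
Example: circumlunar = circum- + lunar
Meaning = around


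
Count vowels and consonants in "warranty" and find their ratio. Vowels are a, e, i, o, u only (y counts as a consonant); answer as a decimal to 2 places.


Word: "warranty"
Vowels (a,e,i,o,u): 2
Consonants: 6
Ratio = 2/6
= 0.33


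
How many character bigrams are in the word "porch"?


Word: "porch" (length 5)
Number of 2-grams = length - 2 + 1 = 5 - 2 + 1
= 4


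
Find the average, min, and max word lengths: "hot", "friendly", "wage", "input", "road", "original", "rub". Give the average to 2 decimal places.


Lengths: "hot"=3, "friendly"=8, "wage"=4, "input"=5, "road"=4, "original"=8, "rub"=3
Sum = 35, Count = 7
Average = 35/7 = 5.00
= avg=5.00, min=3, max=8


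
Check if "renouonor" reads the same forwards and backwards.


Word: "renouonor"
Reversed: "ronouoner"
Forward == Backward? renouonor != ronouoner
Palindrome = No


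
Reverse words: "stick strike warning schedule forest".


Original: "stick strike warning schedule forest"
Words (1..n): stick | strike | warning | schedule | forest
Reversed (n..1): forest | schedule | warning | strike | stick
Result = "forest schedule warning strike stick"


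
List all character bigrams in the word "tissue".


Word: "tissue" (length 6)
Number of bigrams = 6 - 2 + 1 = 5
  Position 0: "ti"
  Position 1: "is"
  Position 2: "ss"
  Position 3: "su"
  Position 4: "ue"
Bigrams = "ti", "is", "ss", "su", "ue"


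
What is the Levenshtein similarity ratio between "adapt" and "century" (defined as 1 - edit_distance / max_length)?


Word 1: "adapt" (length 5)
Word 2: "century" (length 7)
One optimal edit sequence:
  1. insert 'c'  (+1)
  2. insert 'e'  (+1)
  3. substitute 'a' -> 'n'  (+1)
  4. substitute 'd' -> 't'  (+1)
  5. substitute 'a' -> 'u'  (+1)
  6. substitute 'p' -> 'r'  (+1)
  7. substitute 't' -> 'y'  (+1)
Edit distance = 7
Max length = max(5, 7) = 7
Similarity = 1 - 7/7
= 0.0000


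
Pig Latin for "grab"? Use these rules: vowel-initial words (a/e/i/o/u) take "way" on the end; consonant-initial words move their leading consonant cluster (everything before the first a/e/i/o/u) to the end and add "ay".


Word: "grab"
Starts with consonant(s) → move to end, add 'ay'
Consonant cluster: "gr"
Pig Latin = "abgray"


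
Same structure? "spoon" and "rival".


Pattern of "spoon": [0, 1, 2, 2, 3]
Pattern of "rival": [0, 1, 2, 3, 4]
Patterns do not match
Same pattern = No


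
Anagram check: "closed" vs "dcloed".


Word 1: "closed" → sorted: cdelos
Word 2: "dcloed" → sorted: cddelo
Same letters? cdelos != cddelo
Anagram = No


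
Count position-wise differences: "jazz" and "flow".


Comparing character by character (same length = 4):
  Pos 0: 'j' vs 'f' !=
  Pos 1: 'a' vs 'l' !=
  Pos 2: 'z' vs 'o' !=
  Pos 3: 'z' vs 'w' !=
Hamming distance = 4


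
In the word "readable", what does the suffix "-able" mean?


Suffix: -able
Example: readable = read + -able
Meaning = capable of


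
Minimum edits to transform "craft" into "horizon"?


Word 1: "craft" (length 5)
Word 2: "horizon" (length 7)
One optimal edit sequence (insert/delete/substitute each cost 1):
  1. insert 'h'  (+1)
  2. substitute 'c' -> 'o'  (+1)
  3. keep 'r'
  4. insert 'i'  (+1)
  5. substitute 'a' -> 'z'  (+1)
  6. substitute 'f' -> 'o'  (+1)
  7. substitute 't' -> 'n'  (+1)
Total edit operations: 6
Edit distance = 6


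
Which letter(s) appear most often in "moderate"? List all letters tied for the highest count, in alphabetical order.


Word: "moderate"
Letter counts:
  'a': 1
  'd': 1
  'e': 2
  'm': 1
  'o': 1
  'r': 1
  't': 1
Maximum count = 2
Most frequent = 'e' (2 times each)


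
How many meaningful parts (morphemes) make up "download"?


Word: "download"
Morphemes: down- / load
Each morpheme carries meaning
= 2 morphemes


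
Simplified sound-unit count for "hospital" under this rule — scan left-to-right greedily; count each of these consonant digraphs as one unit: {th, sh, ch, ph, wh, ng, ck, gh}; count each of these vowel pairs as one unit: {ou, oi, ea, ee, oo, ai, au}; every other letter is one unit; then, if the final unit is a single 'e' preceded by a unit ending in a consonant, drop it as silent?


Word: "hospital" (8 letters)
Left-to-right scan:
  [1] 'h' (letter)
  [2] 'o' (letter)
  [3] 's' (letter)
  [4] 'p' (letter)
  [5] 'i' (letter)
  [6] 't' (letter)
  [7] 'a' (letter)
  [8] 'l' (letter)
Units from scan: 8
Sound units = 8 units


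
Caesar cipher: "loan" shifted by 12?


Word: "loan"
Shift: 12
Each letter → (letter + shift) mod 26:
  'l' (11) + 12 = 23 → 'x'
  'o' (14) + 12 = 0 → 'a'
  'a' (0) + 12 = 12 → 'm'
  'n' (13) + 12 = 25 → 'z'
Result = "xamz"


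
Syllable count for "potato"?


Word: "potato"
Syllable breakdown: po / ta / to
Counting: 3 parts
= 3 syllables


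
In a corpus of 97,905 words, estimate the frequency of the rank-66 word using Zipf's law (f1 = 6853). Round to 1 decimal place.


Zipf's law: f(r) = f(1) / r
f(1) = 6853
f(66) = 6853 / 66
= 103.8 occurrences


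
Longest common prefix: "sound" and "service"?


Word 1: "sound"
Word 2: "service"
Comparing from start:
  Pos 0: 's' == 's'
  Pos 1: 'o' != 'e' (stop)
LCP = "s" (length 1)


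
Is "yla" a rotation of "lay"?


Word: "lay", Candidate: "yla"
Method: check if candidate is substring of word+word
"laylay" contains "yla"? Yes
Is rotation = Yes


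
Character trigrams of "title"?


Word: "title" (length 5)
Number of trigrams = 5 - 3 + 1 = 3
  Position 0: "tit"
  Position 1: "itl"
  Position 2: "tle"
Trigrams = "tit", "itl", "tle"


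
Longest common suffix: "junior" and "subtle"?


Word 1: "junior"
Word 2: "subtle"
Comparing from end:
  Pos -1: 'r' != 'e' (stop)
LCS = "" (length 0)


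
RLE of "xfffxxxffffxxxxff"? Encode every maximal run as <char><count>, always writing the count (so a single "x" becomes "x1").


String: "xfffxxxffffxxxxff"
Scanning for consecutive runs:
  'x' x 1
  'f' x 3
  'x' x 3
  'f' x 4
  'x' x 4
  'f' x 2
RLE = "x1f3x3f4x4f2"


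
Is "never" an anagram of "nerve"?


Word 1: "nerve" → sorted: eenrv
Word 2: "never" → sorted: eenrv
Same letters? eenrv == eenrv
Anagram = Yes


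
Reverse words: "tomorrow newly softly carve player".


Original: "tomorrow newly softly carve player"
Words (1..n): tomorrow | newly | softly | carve | player
Reversed (n..1): player | carve | softly | newly | tomorrow
Result = "player carve softly newly tomorrow"


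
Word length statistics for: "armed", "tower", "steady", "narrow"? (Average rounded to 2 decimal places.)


Lengths: "armed"=5, "tower"=5, "steady"=6, "narrow"=6
Sum = 22, Count = 4
Average = 22/4 = 5.50
= avg=5.50, min=5, max=6


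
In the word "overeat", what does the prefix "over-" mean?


Prefix: over-
As in: overeat -> over- + eat
Meaning = excessive


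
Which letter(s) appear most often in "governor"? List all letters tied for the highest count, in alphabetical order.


Word: "governor"
Letter counts:
  'e': 1
  'g': 1
  'n': 1
  'o': 2
  'r': 2
  'v': 1
Maximum count = 2
Most frequent = 'o', 'r' (2 times each)


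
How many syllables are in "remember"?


Word: "remember"
Syllable breakdown: re / mem / ber
Counting: 3 parts
= 3 syllables


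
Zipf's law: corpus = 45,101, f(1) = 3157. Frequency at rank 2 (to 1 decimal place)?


Zipf's law: f(r) = f(1) / r
f(1) = 3157
f(2) = 3157 / 2
= 1578.5 occurrences


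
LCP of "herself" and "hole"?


Word 1: "herself"
Word 2: "hole"
Comparing from start:
  Pos 0: 'h' == 'h'
  Pos 1: 'e' != 'o' (stop)
LCP = "h" (length 1)


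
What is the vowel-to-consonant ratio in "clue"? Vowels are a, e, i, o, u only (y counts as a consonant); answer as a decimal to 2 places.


Word: "clue"
Vowels (a,e,i,o,u): 2
Consonants: 2
Ratio = 2/2
= 1.00


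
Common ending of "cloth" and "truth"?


Word 1: "cloth"
Word 2: "truth"
Comparing from end:
  Pos -1: 'h' == 'h'
  Pos -2: 't' == 't'
  Pos -3: 'o' != 'u' (stop)
LCS = "th" (length 2)


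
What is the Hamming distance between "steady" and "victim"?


Comparing character by character (same length = 6):
  Pos 0: 's' vs 'v' !=
  Pos 1: 't' vs 'i' !=
  Pos 2: 'e' vs 'c' !=
  Pos 3: 'a' vs 't' !=
  Pos 4: 'd' vs 'i' !=
  Pos 5: 'y' vs 'm' !=
Hamming distance = 6


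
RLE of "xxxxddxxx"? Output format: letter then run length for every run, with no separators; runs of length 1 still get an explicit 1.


String: "xxxxddxxx"
Scanning for consecutive runs:
  'x' x 4
  'd' x 2
  'x' x 3
RLE = "x4d2x3"


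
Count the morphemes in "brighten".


Word: "brighten"
Morphemes: bright / -en
Each morpheme carries meaning
= 2 morphemes


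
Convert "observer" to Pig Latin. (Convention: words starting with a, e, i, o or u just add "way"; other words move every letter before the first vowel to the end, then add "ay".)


Word: "observer"
Starts with vowel → add 'way'
Pig Latin = "observerway"


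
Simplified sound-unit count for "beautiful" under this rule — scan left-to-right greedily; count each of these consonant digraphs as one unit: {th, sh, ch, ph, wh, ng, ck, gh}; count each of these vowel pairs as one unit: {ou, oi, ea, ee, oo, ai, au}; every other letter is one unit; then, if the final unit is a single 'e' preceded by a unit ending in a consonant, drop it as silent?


Word: "beautiful" (9 letters)
Left-to-right scan:
  [1] 'b' (letter)
  [2] 'ea' (vowel-pair)
  [3] 'u' (letter)
  [4] 't' (letter)
  [5] 'i' (letter)
  [6] 'f' (letter)
  [7] 'u' (letter)
  [8] 'l' (letter)
Units from scan: 8
Sound units = 8 units


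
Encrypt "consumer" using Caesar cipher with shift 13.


Word: "consumer"
Shift: 13
Each letter → (letter + shift) mod 26:
  'c' (2) + 13 = 15 → 'p'
  'o' (14) + 13 = 1 → 'b'
  'n' (13) + 13 = 0 → 'a'
  's' (18) + 13 = 5 → 'f'
  'u' (20) + 13 = 7 → 'h'
  'm' (12) + 13 = 25 → 'z'
  'e' (4) + 13 = 17 → 'r'
  'r' (17) + 13 = 4 → 'e'
Result = "pbafhzre"


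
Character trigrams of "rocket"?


Word: "rocket" (length 6)
Number of trigrams = 6 - 3 + 1 = 4
  Position 0: "roc"
  Position 1: "ock"
  Position 2: "cke"
  Position 3: "ket"
Trigrams = "roc", "ock", "cke", "ket"


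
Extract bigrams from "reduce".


Word: "reduce" (length 6)
Number of bigrams = 6 - 2 + 1 = 5
  Position 0: "re"
  Position 1: "ed"
  Position 2: "du"
  Position 3: "uc"
  Position 4: "ce"
Bigrams = "re", "ed", "du", "uc", "ce"


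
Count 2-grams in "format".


Word: "format" (length 6)
Number of 2-grams = length - 2 + 1 = 6 - 2 + 1
= 5


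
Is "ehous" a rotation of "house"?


Word: "house", Candidate: "ehous"
Method: check if candidate is substring of word+word
"househouse" contains "ehous"? Yes
Is rotation = Yes


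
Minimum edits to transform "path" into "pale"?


Word 1: "path" (length 4)
Word 2: "pale" (length 4)
One optimal edit sequence (insert/delete/substitute each cost 1):
  1. keep 'p'
  2. keep 'a'
  3. substitute 't' -> 'l'  (+1)
  4. substitute 'h' -> 'e'  (+1)
Total edit operations: 2
Edit distance = 2


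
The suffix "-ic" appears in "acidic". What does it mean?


Suffix: -ic
As in: acidic -> acid + -ic
Meaning = relating to


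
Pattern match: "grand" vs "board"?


Pattern of "grand": [0, 1, 2, 3, 4]
Pattern of "board": [0, 1, 2, 3, 4]
Patterns match
Same pattern = Yes


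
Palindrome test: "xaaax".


Word: "xaaax"
Reversed: "xaaax"
Forward == Backward? xaaax == xaaax
Palindrome = Yes


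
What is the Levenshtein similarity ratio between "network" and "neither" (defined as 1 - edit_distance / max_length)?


Word 1: "network" (length 7)
Word 2: "neither" (length 7)
One optimal edit sequence:
  1. keep 'n'
  2. keep 'e'
  3. insert 'i'  (+1)
  4. keep 't'
  5. substitute 'w' -> 'h'  (+1)
  6. substitute 'o' -> 'e'  (+1)
  7. keep 'r'
  8. delete 'k'  (+1)
Edit distance = 4
Max length = max(7, 7) = 7
Similarity = 1 - 4/7
= 0.4286


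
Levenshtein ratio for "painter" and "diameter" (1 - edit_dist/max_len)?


Word 1: "painter" (length 7)
Word 2: "diameter" (length 8)
One optimal edit sequence:
  1. insert 'd'  (+1)
  2. substitute 'p' -> 'i'  (+1)
  3. keep 'a'
  4. substitute 'i' -> 'm'  (+1)
  5. substitute 'n' -> 'e'  (+1)
  6. keep 't'
  7. keep 'e'
  8. keep 'r'
Edit distance = 4
Max length = max(7, 8) = 8
Similarity = 1 - 4/8
= 0.5000


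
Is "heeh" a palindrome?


Word: "heeh"
Reversed: "heeh"
Forward == Backward? heeh == heeh
Palindrome = Yes


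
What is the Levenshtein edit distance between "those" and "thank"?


Word 1: "those" (length 5)
Word 2: "thank" (length 5)
One optimal edit sequence (insert/delete/substitute each cost 1):
  1. keep 't'
  2. keep 'h'
  3. substitute 'o' -> 'a'  (+1)
  4. substitute 's' -> 'n'  (+1)
  5. substitute 'e' -> 'k'  (+1)
Total edit operations: 3
Edit distance = 3


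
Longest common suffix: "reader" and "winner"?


Word 1: "reader"
Word 2: "winner"
Comparing from end:
  Pos -1: 'r' == 'r'
  Pos -2: 'e' == 'e'
  Pos -3: 'd' != 'n' (stop)
LCS = "er" (length 2)


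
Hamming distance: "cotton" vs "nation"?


Comparing character by character (same length = 6):
  Pos 0: 'c' vs 'n' !=
  Pos 1: 'o' vs 'a' !=
  Pos 2: 't' vs 't' =
  Pos 3: 't' vs 'i' !=
  Pos 4: 'o' vs 'o' =
  Pos 5: 'n' vs 'n' =
Hamming distance = 3


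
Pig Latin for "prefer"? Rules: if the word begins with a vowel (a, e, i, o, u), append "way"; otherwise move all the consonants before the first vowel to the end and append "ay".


Word: "prefer"
Starts with consonant(s) → move to end, add 'ay'
Consonant cluster: "pr"
Pig Latin = "eferpray"


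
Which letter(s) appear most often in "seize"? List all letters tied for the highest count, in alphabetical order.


Word: "seize"
Letter counts:
  'e': 2
  'i': 1
  's': 1
  'z': 1
Maximum count = 2
Most frequent = 'e' (2 times each)


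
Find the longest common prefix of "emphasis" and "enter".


Word 1: "emphasis"
Word 2: "enter"
Comparing from start:
  Pos 0: 'e' == 'e'
  Pos 1: 'm' != 'n' (stop)
LCP = "e" (length 1)


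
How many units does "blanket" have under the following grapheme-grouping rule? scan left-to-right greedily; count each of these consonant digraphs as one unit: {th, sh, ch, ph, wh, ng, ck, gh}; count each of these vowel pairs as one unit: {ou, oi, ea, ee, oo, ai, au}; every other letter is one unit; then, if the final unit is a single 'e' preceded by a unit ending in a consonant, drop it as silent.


Word: "blanket" (7 letters)
Left-to-right scan:
  1. 'b' (letter)
  2. 'l' (letter)
  3. 'a' (letter)
  4. 'n' (letter)
  5. 'k' (letter)
  6. 'e' (letter)
  7. 't' (letter)
Units from scan: 7
Sound units = 7 units


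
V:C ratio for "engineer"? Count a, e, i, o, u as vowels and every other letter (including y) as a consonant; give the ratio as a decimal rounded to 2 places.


Word: "engineer"
Vowels (a,e,i,o,u): 4
Consonants: 4
Ratio = 4/4
= 1.00


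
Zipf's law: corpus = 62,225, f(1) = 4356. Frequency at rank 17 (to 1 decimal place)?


Zipf's law: f(r) = f(1) / r
f(1) = 4356
f(17) = 4356 / 17
= 256.2 occurrences


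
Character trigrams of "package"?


Word: "package" (length 7)
Number of trigrams = 7 - 3 + 1 = 5
  Position 0: "pac"
  Position 1: "ack"
  Position 2: "cka"
  Position 3: "kag"
  Position 4: "age"
Trigrams = "pac", "ack", "cka", "kag", "age"


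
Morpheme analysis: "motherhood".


Word: "motherhood"
Morphemes: mother + -hood
Each morpheme carries meaning
= 2 morphemes


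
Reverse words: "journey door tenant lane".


Original: "journey door tenant lane"
Words (1..n): journey | door | tenant | lane
Reversed (n..1): lane | tenant | door | journey
Result = "lane tenant door journey"


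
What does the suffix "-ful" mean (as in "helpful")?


Suffix: -ful
Example: helpful = help + -ful
Meaning = full of


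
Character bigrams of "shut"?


Word: "shut" (length 4)
Number of bigrams = 4 - 2 + 1 = 3
  Position 0: "sh"
  Position 1: "hu"
  Position 2: "ut"
Bigrams = "sh", "hu", "ut"


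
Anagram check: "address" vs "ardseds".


Word 1: "address" → sorted: adderss
Word 2: "ardseds" → sorted: adderss
Same letters? adderss == adderss
Anagram = Yes


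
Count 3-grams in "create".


Word: "create" (length 6)
Number of 3-grams = length - 3 + 1 = 6 - 3 + 1
= 4


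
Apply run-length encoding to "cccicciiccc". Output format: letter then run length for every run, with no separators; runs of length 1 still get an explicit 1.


String: "cccicciiccc"
Scanning for consecutive runs:
  'c' x 3
  'i' x 1
  'c' x 2
  'i' x 2
  'c' x 3
RLE = "c3i1c2i2c3"


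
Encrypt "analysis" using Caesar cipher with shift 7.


Word: "analysis"
Shift: 7
Each letter → (letter + shift) mod 26:
  'a' (0) + 7 = 7 → 'h'
  'n' (13) + 7 = 20 → 'u'
  'a' (0) + 7 = 7 → 'h'
  'l' (11) + 7 = 18 → 's'
  'y' (24) + 7 = 5 → 'f'
  's' (18) + 7 = 25 → 'z'
  'i' (8) + 7 = 15 → 'p'
  's' (18) + 7 = 25 → 'z'
Result = "huhsfzpz"


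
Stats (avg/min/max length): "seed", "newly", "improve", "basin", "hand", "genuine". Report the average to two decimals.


Lengths: "seed"=4, "newly"=5, "improve"=7, "basin"=5, "hand"=4, "genuine"=7
Sum = 32, Count = 6
Average = 32/6 = 5.33
= avg=5.33, min=4, max=7


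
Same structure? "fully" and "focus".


Pattern of "fully": [0, 1, 2, 2, 3]
Pattern of "focus": [0, 1, 2, 3, 4]
Patterns do not match
Same pattern = No


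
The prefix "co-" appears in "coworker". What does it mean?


Prefix: co-
As in: coworker -> co- + worker
Meaning = together


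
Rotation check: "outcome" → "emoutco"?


Word: "outcome", Candidate: "emoutco"
Method: check if candidate is substring of word+word
"outcomeoutcome" contains "emoutco"? No
Is rotation = No


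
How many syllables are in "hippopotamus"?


Word: "hippopotamus"
Syllable breakdown: hip-po-pot-a-mus
Counting: 5 parts
= 5 syllables


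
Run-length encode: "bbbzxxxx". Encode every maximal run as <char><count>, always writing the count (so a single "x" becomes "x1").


String: "bbbzxxxx"
Scanning for consecutive runs:
  'b' x 3
  'z' x 1
  'x' x 4
RLE = "b3z1x4"


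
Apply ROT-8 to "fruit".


Word: "fruit"
Shift: 8
Each letter → (letter + shift) mod 26:
  'f' (5) + 8 = 13 → 'n'
  'r' (17) + 8 = 25 → 'z'
  'u' (20) + 8 = 2 → 'c'
  'i' (8) + 8 = 16 → 'q'
  't' (19) + 8 = 1 → 'b'
Result = "nzcqb"


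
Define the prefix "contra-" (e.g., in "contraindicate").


Prefix: contra-
Example: contraindicate = contra- + indicate
Meaning = against


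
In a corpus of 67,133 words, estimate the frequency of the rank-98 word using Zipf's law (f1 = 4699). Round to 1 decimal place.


Zipf's law: f(r) = f(1) / r
f(1) = 4699
f(98) = 4699 / 98
= 47.9 occurrences


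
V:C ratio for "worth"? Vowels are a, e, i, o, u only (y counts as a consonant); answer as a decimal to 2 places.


Word: "worth"
Vowels (a,e,i,o,u): 1
Consonants: 4
Ratio = 1/4
= 0.25


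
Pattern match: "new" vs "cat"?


Pattern of "new": [0, 1, 2]
Pattern of "cat": [0, 1, 2]
Patterns match
Same pattern = Yes


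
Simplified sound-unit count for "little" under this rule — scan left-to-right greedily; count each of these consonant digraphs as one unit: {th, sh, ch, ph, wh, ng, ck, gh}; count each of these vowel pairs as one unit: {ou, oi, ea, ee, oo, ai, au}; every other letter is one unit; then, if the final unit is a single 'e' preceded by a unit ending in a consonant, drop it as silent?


Word: "little" (6 letters)
Left-to-right scan:
  1. 'l' (letter)
  2. 'i' (letter)
  3. 't' (letter)
  4. 't' (letter)
  5. 'l' (letter)
  6. 'e' (letter)
Units from scan: 6
Final unit is 'e' after a consonant -> drop as silent (-1)
Sound units = 5 units


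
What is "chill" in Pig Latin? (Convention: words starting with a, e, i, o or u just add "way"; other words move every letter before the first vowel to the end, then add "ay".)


Word: "chill"
Starts with consonant(s) → move to end, add 'ay'
Consonant cluster: "ch"
Pig Latin = "illchay"


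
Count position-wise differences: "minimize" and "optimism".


Comparing character by character (same length = 8):
  Pos 0: 'm' vs 'o' !=
  Pos 1: 'i' vs 'p' !=
  Pos 2: 'n' vs 't' !=
  Pos 3: 'i' vs 'i' =
  Pos 4: 'm' vs 'm' =
  Pos 5: 'i' vs 'i' =
  Pos 6: 'z' vs 's' !=
  Pos 7: 'e' vs 'm' !=
Hamming distance = 5


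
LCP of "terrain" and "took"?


Word 1: "terrain"
Word 2: "took"
Comparing from start:
  Pos 0: 't' == 't'
  Pos 1: 'e' != 'o' (stop)
LCP = "t" (length 1)


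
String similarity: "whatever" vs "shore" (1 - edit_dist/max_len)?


Word 1: "whatever" (length 8)
Word 2: "shore" (length 5)
One optimal edit sequence:
  1. substitute 'w' -> 's'  (+1)
  2. keep 'h'
  3. delete 'a'  (+1)
  4. delete 't'  (+1)
  5. substitute 'e' -> 'o'  (+1)
  6. substitute 'v' -> 'r'  (+1)
  7. keep 'e'
  8. delete 'r'  (+1)
Edit distance = 6
Max length = max(8, 5) = 8
Similarity = 1 - 6/8
= 0.2500


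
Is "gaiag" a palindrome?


Word: "gaiag"
Reversed: "gaiag"
Forward == Backward? gaiag == gaiag
Palindrome = Yes


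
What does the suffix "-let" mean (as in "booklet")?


Suffix: -let
As in: booklet -> book + -let
Meaning = small


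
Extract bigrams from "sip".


Word: "sip" (length 3)
Number of bigrams = 3 - 2 + 1 = 2
  Position 0: "si"
  Position 1: "ip"
Bigrams = "si", "ip"


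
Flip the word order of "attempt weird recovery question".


Original: "attempt weird recovery question"
Words (1..n): attempt | weird | recovery | question
Reversed (n..1): question | recovery | weird | attempt
Result = "question recovery weird attempt"


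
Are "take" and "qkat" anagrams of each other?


Word 1: "take" → sorted: aekt
Word 2: "qkat" → sorted: akqt
Same letters? aekt != akqt
Anagram = No


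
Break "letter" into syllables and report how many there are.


Word: "letter"
Syllable breakdown: let | ter
Counting: 2 parts
= 2 syllables


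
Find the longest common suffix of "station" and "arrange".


Word 1: "station"
Word 2: "arrange"
Comparing from end:
  Pos -1: 'n' != 'e' (stop)
LCS = "" (length 0)


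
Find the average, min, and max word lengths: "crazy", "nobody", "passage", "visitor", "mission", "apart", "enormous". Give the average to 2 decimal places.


Lengths: "crazy"=5, "nobody"=6, "passage"=7, "visitor"=7, "mission"=7, "apart"=5, "enormous"=8
Sum = 45, Count = 7
Average = 45/7 = 6.43
= avg=6.43, min=5, max=8


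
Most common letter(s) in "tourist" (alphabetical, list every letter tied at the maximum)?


Word: "tourist"
Letter counts:
  'i': 1
  'o': 1
  'r': 1
  's': 1
  't': 2
  'u': 1
Maximum count = 2
Most frequent = 't' (2 times each)


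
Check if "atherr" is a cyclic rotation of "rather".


Word: "rather", Candidate: "atherr"
Method: check if candidate is substring of word+word
"ratherrather" contains "atherr"? Yes
Is rotation = Yes


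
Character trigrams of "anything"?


Word: "anything" (length 8)
Number of trigrams = 8 - 3 + 1 = 6
  Position 0: "any"
  Position 1: "nyt"
  Position 2: "yth"
  Position 3: "thi"
  Position 4: "hin"
  Position 5: "ing"
Trigrams = "any", "nyt", "yth", "thi", "hin", "ing"


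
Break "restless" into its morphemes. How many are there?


Word: "restless"
Morphemes: rest + -less
Each morpheme carries meaning
= 2 morphemes


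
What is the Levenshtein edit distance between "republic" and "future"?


Word 1: "republic" (length 8)
Word 2: "future" (length 6)
One optimal edit sequence (insert/delete/substitute each cost 1):
  1. delete 'r'  (+1)
  2. delete 'e'  (+1)
  3. substitute 'p' -> 'f'  (+1)
  4. keep 'u'
  5. substitute 'b' -> 't'  (+1)
  6. substitute 'l' -> 'u'  (+1)
  7. substitute 'i' -> 'r'  (+1)
  8. substitute 'c' -> 'e'  (+1)
Total edit operations: 7
Edit distance = 7


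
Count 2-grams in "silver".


Word: "silver" (length 6)
Number of 2-grams = length - 2 + 1 = 6 - 2 + 1
= 5
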